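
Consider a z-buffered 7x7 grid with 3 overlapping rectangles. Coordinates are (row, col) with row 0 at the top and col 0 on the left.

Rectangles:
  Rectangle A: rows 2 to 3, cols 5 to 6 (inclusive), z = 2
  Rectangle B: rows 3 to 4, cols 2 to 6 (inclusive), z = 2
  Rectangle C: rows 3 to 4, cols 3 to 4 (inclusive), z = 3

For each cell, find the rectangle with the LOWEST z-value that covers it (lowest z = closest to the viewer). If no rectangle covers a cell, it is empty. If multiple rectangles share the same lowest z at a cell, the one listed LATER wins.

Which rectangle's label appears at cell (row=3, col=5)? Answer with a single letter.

Check cell (3,5):
  A: rows 2-3 cols 5-6 z=2 -> covers; best now A (z=2)
  B: rows 3-4 cols 2-6 z=2 -> covers; best now B (z=2)
  C: rows 3-4 cols 3-4 -> outside (col miss)
Winner: B at z=2

Answer: B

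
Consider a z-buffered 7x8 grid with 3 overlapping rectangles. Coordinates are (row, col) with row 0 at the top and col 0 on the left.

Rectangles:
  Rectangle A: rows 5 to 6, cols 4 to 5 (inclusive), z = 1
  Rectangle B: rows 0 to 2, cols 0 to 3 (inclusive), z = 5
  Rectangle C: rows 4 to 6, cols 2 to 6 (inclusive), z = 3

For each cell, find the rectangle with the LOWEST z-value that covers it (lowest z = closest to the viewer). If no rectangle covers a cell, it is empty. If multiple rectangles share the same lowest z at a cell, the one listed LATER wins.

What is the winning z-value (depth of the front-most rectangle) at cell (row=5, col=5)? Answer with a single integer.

Answer: 1

Derivation:
Check cell (5,5):
  A: rows 5-6 cols 4-5 z=1 -> covers; best now A (z=1)
  B: rows 0-2 cols 0-3 -> outside (row miss)
  C: rows 4-6 cols 2-6 z=3 -> covers; best now A (z=1)
Winner: A at z=1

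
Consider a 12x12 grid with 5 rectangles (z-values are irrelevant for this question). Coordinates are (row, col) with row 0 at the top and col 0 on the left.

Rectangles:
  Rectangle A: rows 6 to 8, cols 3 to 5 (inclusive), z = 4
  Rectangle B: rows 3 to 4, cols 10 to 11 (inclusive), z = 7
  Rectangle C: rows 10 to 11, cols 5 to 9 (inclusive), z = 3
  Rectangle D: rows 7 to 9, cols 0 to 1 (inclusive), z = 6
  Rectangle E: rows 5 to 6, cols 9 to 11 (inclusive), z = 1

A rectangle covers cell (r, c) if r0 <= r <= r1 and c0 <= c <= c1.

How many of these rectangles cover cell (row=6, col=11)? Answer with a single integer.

Answer: 1

Derivation:
Check cell (6,11):
  A: rows 6-8 cols 3-5 -> outside (col miss)
  B: rows 3-4 cols 10-11 -> outside (row miss)
  C: rows 10-11 cols 5-9 -> outside (row miss)
  D: rows 7-9 cols 0-1 -> outside (row miss)
  E: rows 5-6 cols 9-11 -> covers
Count covering = 1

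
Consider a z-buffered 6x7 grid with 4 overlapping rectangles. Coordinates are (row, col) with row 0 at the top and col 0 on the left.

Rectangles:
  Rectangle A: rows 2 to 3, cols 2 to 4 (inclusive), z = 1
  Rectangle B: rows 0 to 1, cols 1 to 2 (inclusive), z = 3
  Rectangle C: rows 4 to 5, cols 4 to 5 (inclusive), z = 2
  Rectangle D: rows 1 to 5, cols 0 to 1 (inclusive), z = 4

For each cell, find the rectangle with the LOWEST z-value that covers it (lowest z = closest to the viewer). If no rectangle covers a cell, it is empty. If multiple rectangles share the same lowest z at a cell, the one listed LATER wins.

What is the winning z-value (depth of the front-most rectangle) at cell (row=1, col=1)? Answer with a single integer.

Check cell (1,1):
  A: rows 2-3 cols 2-4 -> outside (row miss)
  B: rows 0-1 cols 1-2 z=3 -> covers; best now B (z=3)
  C: rows 4-5 cols 4-5 -> outside (row miss)
  D: rows 1-5 cols 0-1 z=4 -> covers; best now B (z=3)
Winner: B at z=3

Answer: 3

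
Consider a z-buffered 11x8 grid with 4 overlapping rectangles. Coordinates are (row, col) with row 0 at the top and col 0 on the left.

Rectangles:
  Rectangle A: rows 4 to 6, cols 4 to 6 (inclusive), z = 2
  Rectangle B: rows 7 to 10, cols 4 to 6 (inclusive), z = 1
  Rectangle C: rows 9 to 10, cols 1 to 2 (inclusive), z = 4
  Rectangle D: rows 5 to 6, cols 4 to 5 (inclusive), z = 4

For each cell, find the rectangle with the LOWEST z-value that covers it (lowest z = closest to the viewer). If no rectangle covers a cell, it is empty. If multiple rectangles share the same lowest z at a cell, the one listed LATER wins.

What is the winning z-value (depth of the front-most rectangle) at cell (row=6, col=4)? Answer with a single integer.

Answer: 2

Derivation:
Check cell (6,4):
  A: rows 4-6 cols 4-6 z=2 -> covers; best now A (z=2)
  B: rows 7-10 cols 4-6 -> outside (row miss)
  C: rows 9-10 cols 1-2 -> outside (row miss)
  D: rows 5-6 cols 4-5 z=4 -> covers; best now A (z=2)
Winner: A at z=2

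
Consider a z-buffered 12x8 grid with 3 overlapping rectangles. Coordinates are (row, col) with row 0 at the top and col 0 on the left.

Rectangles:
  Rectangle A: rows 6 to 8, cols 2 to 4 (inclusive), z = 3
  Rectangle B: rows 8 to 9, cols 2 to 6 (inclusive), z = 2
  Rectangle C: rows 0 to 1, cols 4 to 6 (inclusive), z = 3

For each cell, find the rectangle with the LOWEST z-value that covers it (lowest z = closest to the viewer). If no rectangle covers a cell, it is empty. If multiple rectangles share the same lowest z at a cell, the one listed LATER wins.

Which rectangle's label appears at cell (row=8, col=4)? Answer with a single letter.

Answer: B

Derivation:
Check cell (8,4):
  A: rows 6-8 cols 2-4 z=3 -> covers; best now A (z=3)
  B: rows 8-9 cols 2-6 z=2 -> covers; best now B (z=2)
  C: rows 0-1 cols 4-6 -> outside (row miss)
Winner: B at z=2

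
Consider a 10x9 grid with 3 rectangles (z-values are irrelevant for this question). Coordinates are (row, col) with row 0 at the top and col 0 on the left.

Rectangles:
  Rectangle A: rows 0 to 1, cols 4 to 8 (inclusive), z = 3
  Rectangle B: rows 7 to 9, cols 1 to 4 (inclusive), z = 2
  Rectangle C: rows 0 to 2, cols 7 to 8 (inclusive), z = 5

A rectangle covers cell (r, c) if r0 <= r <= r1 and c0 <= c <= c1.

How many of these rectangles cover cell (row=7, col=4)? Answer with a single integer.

Check cell (7,4):
  A: rows 0-1 cols 4-8 -> outside (row miss)
  B: rows 7-9 cols 1-4 -> covers
  C: rows 0-2 cols 7-8 -> outside (row miss)
Count covering = 1

Answer: 1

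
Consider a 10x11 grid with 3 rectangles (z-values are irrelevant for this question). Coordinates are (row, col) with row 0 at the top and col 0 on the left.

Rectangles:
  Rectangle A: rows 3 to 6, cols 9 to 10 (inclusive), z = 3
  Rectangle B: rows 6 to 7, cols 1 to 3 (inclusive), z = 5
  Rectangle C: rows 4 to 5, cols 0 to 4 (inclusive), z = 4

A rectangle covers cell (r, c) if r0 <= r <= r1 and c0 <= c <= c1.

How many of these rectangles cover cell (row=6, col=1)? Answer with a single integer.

Answer: 1

Derivation:
Check cell (6,1):
  A: rows 3-6 cols 9-10 -> outside (col miss)
  B: rows 6-7 cols 1-3 -> covers
  C: rows 4-5 cols 0-4 -> outside (row miss)
Count covering = 1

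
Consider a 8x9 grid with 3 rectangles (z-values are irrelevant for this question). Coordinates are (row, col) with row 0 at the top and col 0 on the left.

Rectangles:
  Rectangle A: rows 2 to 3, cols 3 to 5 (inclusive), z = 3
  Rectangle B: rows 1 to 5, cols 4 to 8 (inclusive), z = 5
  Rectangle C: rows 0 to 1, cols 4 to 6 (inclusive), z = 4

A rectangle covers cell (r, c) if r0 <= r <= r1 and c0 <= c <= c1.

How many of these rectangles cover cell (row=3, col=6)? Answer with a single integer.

Answer: 1

Derivation:
Check cell (3,6):
  A: rows 2-3 cols 3-5 -> outside (col miss)
  B: rows 1-5 cols 4-8 -> covers
  C: rows 0-1 cols 4-6 -> outside (row miss)
Count covering = 1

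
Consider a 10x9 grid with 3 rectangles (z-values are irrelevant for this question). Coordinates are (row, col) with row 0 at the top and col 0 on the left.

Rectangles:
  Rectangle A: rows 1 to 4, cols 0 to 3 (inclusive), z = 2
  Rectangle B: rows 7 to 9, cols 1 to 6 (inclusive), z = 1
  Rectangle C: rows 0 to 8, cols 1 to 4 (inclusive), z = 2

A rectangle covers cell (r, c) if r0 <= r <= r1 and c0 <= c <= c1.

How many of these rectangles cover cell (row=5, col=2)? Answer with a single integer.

Check cell (5,2):
  A: rows 1-4 cols 0-3 -> outside (row miss)
  B: rows 7-9 cols 1-6 -> outside (row miss)
  C: rows 0-8 cols 1-4 -> covers
Count covering = 1

Answer: 1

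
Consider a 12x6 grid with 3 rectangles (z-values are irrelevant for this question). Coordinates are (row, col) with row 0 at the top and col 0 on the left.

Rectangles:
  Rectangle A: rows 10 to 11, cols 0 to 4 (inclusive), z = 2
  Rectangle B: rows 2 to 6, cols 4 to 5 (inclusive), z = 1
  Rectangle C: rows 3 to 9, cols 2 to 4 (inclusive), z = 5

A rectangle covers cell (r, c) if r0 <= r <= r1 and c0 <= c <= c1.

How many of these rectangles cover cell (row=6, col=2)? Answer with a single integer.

Answer: 1

Derivation:
Check cell (6,2):
  A: rows 10-11 cols 0-4 -> outside (row miss)
  B: rows 2-6 cols 4-5 -> outside (col miss)
  C: rows 3-9 cols 2-4 -> covers
Count covering = 1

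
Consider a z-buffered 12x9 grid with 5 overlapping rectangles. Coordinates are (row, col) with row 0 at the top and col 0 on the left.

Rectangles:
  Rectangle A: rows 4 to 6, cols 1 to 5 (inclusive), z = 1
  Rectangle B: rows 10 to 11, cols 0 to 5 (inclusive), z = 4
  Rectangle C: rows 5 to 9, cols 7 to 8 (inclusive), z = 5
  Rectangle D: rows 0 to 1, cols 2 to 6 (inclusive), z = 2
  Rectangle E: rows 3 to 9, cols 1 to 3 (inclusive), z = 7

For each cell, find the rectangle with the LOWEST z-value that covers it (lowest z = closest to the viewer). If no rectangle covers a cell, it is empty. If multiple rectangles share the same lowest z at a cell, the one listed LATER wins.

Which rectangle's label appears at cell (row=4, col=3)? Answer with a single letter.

Answer: A

Derivation:
Check cell (4,3):
  A: rows 4-6 cols 1-5 z=1 -> covers; best now A (z=1)
  B: rows 10-11 cols 0-5 -> outside (row miss)
  C: rows 5-9 cols 7-8 -> outside (row miss)
  D: rows 0-1 cols 2-6 -> outside (row miss)
  E: rows 3-9 cols 1-3 z=7 -> covers; best now A (z=1)
Winner: A at z=1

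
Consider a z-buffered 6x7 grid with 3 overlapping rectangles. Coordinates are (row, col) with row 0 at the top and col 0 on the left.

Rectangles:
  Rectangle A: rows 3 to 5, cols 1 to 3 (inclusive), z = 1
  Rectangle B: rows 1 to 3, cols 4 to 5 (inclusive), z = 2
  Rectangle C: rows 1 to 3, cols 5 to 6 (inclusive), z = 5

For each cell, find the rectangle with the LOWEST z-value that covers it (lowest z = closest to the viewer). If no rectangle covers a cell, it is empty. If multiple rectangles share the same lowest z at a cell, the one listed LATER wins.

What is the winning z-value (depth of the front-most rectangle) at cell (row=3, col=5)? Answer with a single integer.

Answer: 2

Derivation:
Check cell (3,5):
  A: rows 3-5 cols 1-3 -> outside (col miss)
  B: rows 1-3 cols 4-5 z=2 -> covers; best now B (z=2)
  C: rows 1-3 cols 5-6 z=5 -> covers; best now B (z=2)
Winner: B at z=2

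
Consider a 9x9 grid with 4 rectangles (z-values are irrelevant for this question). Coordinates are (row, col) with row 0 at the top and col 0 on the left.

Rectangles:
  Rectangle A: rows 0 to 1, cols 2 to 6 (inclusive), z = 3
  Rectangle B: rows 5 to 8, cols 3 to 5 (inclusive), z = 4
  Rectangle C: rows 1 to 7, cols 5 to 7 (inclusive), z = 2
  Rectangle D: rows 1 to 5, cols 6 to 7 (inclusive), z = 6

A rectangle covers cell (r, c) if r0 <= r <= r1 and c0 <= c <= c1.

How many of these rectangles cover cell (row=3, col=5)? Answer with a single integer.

Check cell (3,5):
  A: rows 0-1 cols 2-6 -> outside (row miss)
  B: rows 5-8 cols 3-5 -> outside (row miss)
  C: rows 1-7 cols 5-7 -> covers
  D: rows 1-5 cols 6-7 -> outside (col miss)
Count covering = 1

Answer: 1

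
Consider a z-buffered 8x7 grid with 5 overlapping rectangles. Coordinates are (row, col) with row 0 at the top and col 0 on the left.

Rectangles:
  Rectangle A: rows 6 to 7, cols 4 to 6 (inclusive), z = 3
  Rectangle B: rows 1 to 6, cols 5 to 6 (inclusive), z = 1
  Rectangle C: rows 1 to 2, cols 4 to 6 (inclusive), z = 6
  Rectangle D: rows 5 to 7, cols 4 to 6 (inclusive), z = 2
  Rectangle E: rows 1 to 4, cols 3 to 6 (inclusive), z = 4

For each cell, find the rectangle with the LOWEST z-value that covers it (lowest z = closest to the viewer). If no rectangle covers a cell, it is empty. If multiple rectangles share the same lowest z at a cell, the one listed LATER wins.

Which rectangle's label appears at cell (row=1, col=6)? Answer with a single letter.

Check cell (1,6):
  A: rows 6-7 cols 4-6 -> outside (row miss)
  B: rows 1-6 cols 5-6 z=1 -> covers; best now B (z=1)
  C: rows 1-2 cols 4-6 z=6 -> covers; best now B (z=1)
  D: rows 5-7 cols 4-6 -> outside (row miss)
  E: rows 1-4 cols 3-6 z=4 -> covers; best now B (z=1)
Winner: B at z=1

Answer: B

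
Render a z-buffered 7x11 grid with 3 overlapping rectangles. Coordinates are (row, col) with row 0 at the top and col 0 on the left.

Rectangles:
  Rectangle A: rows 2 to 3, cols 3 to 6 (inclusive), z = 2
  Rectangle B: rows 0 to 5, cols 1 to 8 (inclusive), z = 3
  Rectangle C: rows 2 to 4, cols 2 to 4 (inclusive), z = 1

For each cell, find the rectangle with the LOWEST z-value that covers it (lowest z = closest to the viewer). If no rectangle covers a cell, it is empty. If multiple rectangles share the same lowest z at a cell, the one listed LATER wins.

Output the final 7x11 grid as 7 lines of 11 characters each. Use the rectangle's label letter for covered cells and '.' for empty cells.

.BBBBBBBB..
.BBBBBBBB..
.BCCCAABB..
.BCCCAABB..
.BCCCBBBB..
.BBBBBBBB..
...........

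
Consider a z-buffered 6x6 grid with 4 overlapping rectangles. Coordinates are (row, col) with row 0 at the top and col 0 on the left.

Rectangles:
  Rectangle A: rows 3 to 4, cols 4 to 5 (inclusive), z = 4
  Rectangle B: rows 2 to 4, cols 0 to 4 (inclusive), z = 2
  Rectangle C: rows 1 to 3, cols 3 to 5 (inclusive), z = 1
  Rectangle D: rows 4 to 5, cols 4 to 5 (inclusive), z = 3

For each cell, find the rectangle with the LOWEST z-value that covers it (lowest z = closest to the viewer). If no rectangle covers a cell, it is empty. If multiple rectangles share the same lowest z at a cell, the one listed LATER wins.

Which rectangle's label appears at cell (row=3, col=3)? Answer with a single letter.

Answer: C

Derivation:
Check cell (3,3):
  A: rows 3-4 cols 4-5 -> outside (col miss)
  B: rows 2-4 cols 0-4 z=2 -> covers; best now B (z=2)
  C: rows 1-3 cols 3-5 z=1 -> covers; best now C (z=1)
  D: rows 4-5 cols 4-5 -> outside (row miss)
Winner: C at z=1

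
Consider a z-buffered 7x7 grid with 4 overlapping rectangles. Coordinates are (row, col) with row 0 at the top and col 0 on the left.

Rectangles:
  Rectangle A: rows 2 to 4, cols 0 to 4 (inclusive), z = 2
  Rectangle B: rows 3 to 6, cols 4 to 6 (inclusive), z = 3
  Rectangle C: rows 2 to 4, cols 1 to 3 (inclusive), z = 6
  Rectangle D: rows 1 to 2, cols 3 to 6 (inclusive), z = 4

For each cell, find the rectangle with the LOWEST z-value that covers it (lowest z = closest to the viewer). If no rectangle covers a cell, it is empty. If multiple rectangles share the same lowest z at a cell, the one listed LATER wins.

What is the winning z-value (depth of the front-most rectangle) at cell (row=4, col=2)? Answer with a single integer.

Answer: 2

Derivation:
Check cell (4,2):
  A: rows 2-4 cols 0-4 z=2 -> covers; best now A (z=2)
  B: rows 3-6 cols 4-6 -> outside (col miss)
  C: rows 2-4 cols 1-3 z=6 -> covers; best now A (z=2)
  D: rows 1-2 cols 3-6 -> outside (row miss)
Winner: A at z=2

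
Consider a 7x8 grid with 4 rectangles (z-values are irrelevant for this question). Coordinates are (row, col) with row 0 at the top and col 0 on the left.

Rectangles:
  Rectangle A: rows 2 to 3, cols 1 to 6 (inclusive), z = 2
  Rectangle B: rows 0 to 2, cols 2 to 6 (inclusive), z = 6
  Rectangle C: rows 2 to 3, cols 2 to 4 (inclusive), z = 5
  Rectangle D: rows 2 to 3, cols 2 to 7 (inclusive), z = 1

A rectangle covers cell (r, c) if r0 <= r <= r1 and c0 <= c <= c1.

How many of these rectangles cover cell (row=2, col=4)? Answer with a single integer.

Answer: 4

Derivation:
Check cell (2,4):
  A: rows 2-3 cols 1-6 -> covers
  B: rows 0-2 cols 2-6 -> covers
  C: rows 2-3 cols 2-4 -> covers
  D: rows 2-3 cols 2-7 -> covers
Count covering = 4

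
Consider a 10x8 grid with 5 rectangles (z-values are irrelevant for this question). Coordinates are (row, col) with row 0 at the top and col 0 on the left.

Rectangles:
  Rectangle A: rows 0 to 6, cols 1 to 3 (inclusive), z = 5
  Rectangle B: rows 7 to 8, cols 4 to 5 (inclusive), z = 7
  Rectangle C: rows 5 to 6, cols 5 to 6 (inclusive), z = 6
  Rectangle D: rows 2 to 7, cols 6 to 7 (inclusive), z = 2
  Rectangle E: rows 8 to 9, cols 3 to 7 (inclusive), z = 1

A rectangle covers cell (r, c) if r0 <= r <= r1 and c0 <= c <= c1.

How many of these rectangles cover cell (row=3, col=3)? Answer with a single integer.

Check cell (3,3):
  A: rows 0-6 cols 1-3 -> covers
  B: rows 7-8 cols 4-5 -> outside (row miss)
  C: rows 5-6 cols 5-6 -> outside (row miss)
  D: rows 2-7 cols 6-7 -> outside (col miss)
  E: rows 8-9 cols 3-7 -> outside (row miss)
Count covering = 1

Answer: 1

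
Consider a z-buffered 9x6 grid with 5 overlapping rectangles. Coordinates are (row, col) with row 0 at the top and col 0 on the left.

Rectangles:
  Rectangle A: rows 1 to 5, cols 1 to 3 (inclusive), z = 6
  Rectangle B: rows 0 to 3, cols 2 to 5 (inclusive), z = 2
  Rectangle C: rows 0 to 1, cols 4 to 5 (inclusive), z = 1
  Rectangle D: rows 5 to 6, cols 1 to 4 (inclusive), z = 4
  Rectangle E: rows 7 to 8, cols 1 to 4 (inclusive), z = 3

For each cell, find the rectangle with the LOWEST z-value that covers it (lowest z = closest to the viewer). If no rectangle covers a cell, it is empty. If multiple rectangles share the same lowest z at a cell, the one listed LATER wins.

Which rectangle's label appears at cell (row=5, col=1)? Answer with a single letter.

Answer: D

Derivation:
Check cell (5,1):
  A: rows 1-5 cols 1-3 z=6 -> covers; best now A (z=6)
  B: rows 0-3 cols 2-5 -> outside (row miss)
  C: rows 0-1 cols 4-5 -> outside (row miss)
  D: rows 5-6 cols 1-4 z=4 -> covers; best now D (z=4)
  E: rows 7-8 cols 1-4 -> outside (row miss)
Winner: D at z=4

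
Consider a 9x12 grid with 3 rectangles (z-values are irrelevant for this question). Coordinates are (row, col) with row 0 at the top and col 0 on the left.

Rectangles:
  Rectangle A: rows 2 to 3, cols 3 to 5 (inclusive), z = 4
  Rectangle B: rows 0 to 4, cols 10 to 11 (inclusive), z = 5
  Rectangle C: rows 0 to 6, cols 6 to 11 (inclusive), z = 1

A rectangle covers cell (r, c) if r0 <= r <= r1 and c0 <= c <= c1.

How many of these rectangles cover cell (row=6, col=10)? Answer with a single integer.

Answer: 1

Derivation:
Check cell (6,10):
  A: rows 2-3 cols 3-5 -> outside (row miss)
  B: rows 0-4 cols 10-11 -> outside (row miss)
  C: rows 0-6 cols 6-11 -> covers
Count covering = 1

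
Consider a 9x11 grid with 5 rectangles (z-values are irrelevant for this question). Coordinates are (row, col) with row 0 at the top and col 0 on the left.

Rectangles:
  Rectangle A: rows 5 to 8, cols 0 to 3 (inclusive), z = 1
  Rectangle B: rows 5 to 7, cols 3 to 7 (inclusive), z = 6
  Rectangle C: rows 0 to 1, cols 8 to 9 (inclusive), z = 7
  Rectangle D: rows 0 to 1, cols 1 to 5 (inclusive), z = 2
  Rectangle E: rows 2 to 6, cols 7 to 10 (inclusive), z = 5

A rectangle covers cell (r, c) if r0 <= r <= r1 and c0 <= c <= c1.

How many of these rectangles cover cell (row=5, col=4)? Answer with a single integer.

Answer: 1

Derivation:
Check cell (5,4):
  A: rows 5-8 cols 0-3 -> outside (col miss)
  B: rows 5-7 cols 3-7 -> covers
  C: rows 0-1 cols 8-9 -> outside (row miss)
  D: rows 0-1 cols 1-5 -> outside (row miss)
  E: rows 2-6 cols 7-10 -> outside (col miss)
Count covering = 1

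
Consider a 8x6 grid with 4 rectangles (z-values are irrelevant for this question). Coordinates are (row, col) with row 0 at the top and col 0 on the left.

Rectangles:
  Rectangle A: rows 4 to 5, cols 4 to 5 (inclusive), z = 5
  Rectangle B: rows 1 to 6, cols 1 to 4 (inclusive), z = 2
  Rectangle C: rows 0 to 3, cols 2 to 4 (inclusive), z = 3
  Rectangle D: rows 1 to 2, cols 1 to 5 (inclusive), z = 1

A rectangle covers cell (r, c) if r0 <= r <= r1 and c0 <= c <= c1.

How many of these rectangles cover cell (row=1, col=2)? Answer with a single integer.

Check cell (1,2):
  A: rows 4-5 cols 4-5 -> outside (row miss)
  B: rows 1-6 cols 1-4 -> covers
  C: rows 0-3 cols 2-4 -> covers
  D: rows 1-2 cols 1-5 -> covers
Count covering = 3

Answer: 3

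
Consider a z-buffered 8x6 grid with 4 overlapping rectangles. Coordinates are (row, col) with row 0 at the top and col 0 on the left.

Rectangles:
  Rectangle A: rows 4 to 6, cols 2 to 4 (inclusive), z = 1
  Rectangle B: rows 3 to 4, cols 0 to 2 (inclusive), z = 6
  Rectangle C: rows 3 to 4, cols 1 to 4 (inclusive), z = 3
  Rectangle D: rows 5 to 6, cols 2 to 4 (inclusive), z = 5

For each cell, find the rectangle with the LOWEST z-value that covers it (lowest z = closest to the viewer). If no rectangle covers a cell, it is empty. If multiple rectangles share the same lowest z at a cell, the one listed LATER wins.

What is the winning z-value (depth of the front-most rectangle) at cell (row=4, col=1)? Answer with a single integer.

Check cell (4,1):
  A: rows 4-6 cols 2-4 -> outside (col miss)
  B: rows 3-4 cols 0-2 z=6 -> covers; best now B (z=6)
  C: rows 3-4 cols 1-4 z=3 -> covers; best now C (z=3)
  D: rows 5-6 cols 2-4 -> outside (row miss)
Winner: C at z=3

Answer: 3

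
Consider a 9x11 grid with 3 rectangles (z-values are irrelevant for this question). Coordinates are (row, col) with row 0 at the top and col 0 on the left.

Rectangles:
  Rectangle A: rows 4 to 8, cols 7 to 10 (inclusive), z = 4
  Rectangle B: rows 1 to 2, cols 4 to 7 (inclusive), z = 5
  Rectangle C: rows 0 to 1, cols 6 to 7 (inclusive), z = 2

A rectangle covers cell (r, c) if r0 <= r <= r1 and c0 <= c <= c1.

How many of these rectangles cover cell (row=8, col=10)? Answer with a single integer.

Check cell (8,10):
  A: rows 4-8 cols 7-10 -> covers
  B: rows 1-2 cols 4-7 -> outside (row miss)
  C: rows 0-1 cols 6-7 -> outside (row miss)
Count covering = 1

Answer: 1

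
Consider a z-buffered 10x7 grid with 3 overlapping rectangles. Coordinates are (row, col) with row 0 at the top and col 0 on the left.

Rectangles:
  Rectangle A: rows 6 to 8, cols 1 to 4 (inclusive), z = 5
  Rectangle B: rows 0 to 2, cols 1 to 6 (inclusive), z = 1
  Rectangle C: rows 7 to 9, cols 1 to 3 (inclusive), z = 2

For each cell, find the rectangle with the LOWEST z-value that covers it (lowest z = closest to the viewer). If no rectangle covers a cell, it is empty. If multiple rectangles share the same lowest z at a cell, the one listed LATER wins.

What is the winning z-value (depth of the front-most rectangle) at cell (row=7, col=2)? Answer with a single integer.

Answer: 2

Derivation:
Check cell (7,2):
  A: rows 6-8 cols 1-4 z=5 -> covers; best now A (z=5)
  B: rows 0-2 cols 1-6 -> outside (row miss)
  C: rows 7-9 cols 1-3 z=2 -> covers; best now C (z=2)
Winner: C at z=2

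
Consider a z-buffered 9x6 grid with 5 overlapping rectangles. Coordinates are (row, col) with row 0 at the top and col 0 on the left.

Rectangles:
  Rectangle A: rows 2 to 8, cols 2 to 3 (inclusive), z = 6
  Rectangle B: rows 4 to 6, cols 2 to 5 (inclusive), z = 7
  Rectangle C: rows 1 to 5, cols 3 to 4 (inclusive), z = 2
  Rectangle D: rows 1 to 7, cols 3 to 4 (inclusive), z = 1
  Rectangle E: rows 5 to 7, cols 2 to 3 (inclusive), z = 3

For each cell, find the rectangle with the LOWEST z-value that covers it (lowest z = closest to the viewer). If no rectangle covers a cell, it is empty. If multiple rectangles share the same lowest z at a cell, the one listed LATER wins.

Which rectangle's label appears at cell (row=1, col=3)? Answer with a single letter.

Check cell (1,3):
  A: rows 2-8 cols 2-3 -> outside (row miss)
  B: rows 4-6 cols 2-5 -> outside (row miss)
  C: rows 1-5 cols 3-4 z=2 -> covers; best now C (z=2)
  D: rows 1-7 cols 3-4 z=1 -> covers; best now D (z=1)
  E: rows 5-7 cols 2-3 -> outside (row miss)
Winner: D at z=1

Answer: D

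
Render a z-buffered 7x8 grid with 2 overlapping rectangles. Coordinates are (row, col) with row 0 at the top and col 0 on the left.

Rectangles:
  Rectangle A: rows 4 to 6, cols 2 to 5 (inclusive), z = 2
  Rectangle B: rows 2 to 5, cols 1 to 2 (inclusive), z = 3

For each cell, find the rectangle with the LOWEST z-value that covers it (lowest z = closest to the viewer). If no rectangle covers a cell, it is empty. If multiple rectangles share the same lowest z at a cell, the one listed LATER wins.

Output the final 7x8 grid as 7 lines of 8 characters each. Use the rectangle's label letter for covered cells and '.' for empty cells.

........
........
.BB.....
.BB.....
.BAAAA..
.BAAAA..
..AAAA..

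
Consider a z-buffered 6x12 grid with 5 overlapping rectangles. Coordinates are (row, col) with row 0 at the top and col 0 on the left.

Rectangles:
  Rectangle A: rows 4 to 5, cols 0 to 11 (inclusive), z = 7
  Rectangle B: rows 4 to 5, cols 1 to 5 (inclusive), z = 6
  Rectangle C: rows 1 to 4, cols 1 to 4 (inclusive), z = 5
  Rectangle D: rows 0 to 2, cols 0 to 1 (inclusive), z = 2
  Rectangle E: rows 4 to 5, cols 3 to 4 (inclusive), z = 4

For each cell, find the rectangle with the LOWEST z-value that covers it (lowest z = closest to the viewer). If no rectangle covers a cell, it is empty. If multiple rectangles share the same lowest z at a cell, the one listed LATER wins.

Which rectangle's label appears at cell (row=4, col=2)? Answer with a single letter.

Answer: C

Derivation:
Check cell (4,2):
  A: rows 4-5 cols 0-11 z=7 -> covers; best now A (z=7)
  B: rows 4-5 cols 1-5 z=6 -> covers; best now B (z=6)
  C: rows 1-4 cols 1-4 z=5 -> covers; best now C (z=5)
  D: rows 0-2 cols 0-1 -> outside (row miss)
  E: rows 4-5 cols 3-4 -> outside (col miss)
Winner: C at z=5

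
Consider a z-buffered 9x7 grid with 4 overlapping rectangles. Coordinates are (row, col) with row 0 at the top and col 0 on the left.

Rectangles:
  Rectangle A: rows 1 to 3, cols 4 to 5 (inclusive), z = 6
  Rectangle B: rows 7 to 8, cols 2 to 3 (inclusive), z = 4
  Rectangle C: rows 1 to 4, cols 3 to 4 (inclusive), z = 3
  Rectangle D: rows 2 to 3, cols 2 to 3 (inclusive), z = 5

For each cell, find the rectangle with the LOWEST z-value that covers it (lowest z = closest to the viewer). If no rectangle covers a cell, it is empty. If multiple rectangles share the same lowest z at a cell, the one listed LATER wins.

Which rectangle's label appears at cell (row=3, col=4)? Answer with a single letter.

Answer: C

Derivation:
Check cell (3,4):
  A: rows 1-3 cols 4-5 z=6 -> covers; best now A (z=6)
  B: rows 7-8 cols 2-3 -> outside (row miss)
  C: rows 1-4 cols 3-4 z=3 -> covers; best now C (z=3)
  D: rows 2-3 cols 2-3 -> outside (col miss)
Winner: C at z=3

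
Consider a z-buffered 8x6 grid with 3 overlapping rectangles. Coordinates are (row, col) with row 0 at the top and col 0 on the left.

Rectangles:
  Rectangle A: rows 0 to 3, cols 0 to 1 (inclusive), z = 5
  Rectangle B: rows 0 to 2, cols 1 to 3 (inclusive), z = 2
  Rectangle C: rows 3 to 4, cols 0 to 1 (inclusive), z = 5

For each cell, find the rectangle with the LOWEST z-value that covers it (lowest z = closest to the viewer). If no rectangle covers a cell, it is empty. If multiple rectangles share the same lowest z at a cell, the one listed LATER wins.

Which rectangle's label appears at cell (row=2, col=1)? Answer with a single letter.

Answer: B

Derivation:
Check cell (2,1):
  A: rows 0-3 cols 0-1 z=5 -> covers; best now A (z=5)
  B: rows 0-2 cols 1-3 z=2 -> covers; best now B (z=2)
  C: rows 3-4 cols 0-1 -> outside (row miss)
Winner: B at z=2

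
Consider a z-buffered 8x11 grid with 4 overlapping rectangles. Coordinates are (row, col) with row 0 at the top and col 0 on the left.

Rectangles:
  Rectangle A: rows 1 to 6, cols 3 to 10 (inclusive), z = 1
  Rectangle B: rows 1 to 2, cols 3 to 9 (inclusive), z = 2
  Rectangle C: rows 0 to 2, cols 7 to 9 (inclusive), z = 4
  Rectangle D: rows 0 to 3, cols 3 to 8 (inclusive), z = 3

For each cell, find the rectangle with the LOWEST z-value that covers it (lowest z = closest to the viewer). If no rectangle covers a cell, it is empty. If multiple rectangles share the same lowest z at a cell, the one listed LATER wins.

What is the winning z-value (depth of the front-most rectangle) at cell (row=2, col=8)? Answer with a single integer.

Check cell (2,8):
  A: rows 1-6 cols 3-10 z=1 -> covers; best now A (z=1)
  B: rows 1-2 cols 3-9 z=2 -> covers; best now A (z=1)
  C: rows 0-2 cols 7-9 z=4 -> covers; best now A (z=1)
  D: rows 0-3 cols 3-8 z=3 -> covers; best now A (z=1)
Winner: A at z=1

Answer: 1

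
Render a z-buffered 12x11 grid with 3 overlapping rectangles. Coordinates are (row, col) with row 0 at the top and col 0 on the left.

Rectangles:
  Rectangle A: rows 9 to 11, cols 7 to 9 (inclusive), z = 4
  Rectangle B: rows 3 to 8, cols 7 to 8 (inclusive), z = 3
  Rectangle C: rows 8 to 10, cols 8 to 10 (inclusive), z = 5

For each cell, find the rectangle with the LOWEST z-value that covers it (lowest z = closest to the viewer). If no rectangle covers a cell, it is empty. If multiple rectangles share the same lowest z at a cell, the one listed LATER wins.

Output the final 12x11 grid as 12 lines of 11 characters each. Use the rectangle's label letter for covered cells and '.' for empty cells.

...........
...........
...........
.......BB..
.......BB..
.......BB..
.......BB..
.......BB..
.......BBCC
.......AAAC
.......AAAC
.......AAA.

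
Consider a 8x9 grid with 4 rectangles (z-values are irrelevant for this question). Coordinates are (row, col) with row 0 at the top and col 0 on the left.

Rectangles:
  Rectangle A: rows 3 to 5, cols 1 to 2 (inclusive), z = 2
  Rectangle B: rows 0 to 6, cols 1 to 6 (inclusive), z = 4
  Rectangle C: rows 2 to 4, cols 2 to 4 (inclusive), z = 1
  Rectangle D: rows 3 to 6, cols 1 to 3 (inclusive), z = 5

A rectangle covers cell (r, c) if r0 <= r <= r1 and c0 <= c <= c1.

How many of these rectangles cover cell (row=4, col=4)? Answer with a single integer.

Check cell (4,4):
  A: rows 3-5 cols 1-2 -> outside (col miss)
  B: rows 0-6 cols 1-6 -> covers
  C: rows 2-4 cols 2-4 -> covers
  D: rows 3-6 cols 1-3 -> outside (col miss)
Count covering = 2

Answer: 2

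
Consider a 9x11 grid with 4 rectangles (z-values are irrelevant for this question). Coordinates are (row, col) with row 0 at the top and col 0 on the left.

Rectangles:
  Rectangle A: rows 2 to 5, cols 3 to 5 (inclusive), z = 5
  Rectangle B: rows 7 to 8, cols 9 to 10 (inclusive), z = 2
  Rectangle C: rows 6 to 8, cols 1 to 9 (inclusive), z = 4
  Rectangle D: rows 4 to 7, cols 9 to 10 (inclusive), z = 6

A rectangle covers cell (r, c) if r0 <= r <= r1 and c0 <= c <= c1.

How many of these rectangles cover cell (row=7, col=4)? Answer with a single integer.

Answer: 1

Derivation:
Check cell (7,4):
  A: rows 2-5 cols 3-5 -> outside (row miss)
  B: rows 7-8 cols 9-10 -> outside (col miss)
  C: rows 6-8 cols 1-9 -> covers
  D: rows 4-7 cols 9-10 -> outside (col miss)
Count covering = 1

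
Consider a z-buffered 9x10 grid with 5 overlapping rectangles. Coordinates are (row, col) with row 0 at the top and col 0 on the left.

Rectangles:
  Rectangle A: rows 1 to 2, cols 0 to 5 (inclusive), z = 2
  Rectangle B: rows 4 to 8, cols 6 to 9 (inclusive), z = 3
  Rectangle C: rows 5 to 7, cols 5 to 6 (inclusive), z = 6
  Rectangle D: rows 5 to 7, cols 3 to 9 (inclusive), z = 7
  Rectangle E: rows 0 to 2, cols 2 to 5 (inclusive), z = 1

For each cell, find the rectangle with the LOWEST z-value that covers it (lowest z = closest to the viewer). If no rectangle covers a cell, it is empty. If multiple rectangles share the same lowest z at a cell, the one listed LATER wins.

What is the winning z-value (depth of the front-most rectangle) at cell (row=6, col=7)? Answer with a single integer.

Answer: 3

Derivation:
Check cell (6,7):
  A: rows 1-2 cols 0-5 -> outside (row miss)
  B: rows 4-8 cols 6-9 z=3 -> covers; best now B (z=3)
  C: rows 5-7 cols 5-6 -> outside (col miss)
  D: rows 5-7 cols 3-9 z=7 -> covers; best now B (z=3)
  E: rows 0-2 cols 2-5 -> outside (row miss)
Winner: B at z=3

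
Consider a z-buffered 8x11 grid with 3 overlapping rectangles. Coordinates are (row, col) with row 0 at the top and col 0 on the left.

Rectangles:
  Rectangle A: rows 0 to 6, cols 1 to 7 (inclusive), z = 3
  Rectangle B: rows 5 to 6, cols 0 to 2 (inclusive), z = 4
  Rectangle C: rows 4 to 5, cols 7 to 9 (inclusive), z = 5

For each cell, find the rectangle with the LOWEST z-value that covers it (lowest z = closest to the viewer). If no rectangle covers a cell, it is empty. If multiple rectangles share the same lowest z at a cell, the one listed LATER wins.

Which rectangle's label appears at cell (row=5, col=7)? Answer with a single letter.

Answer: A

Derivation:
Check cell (5,7):
  A: rows 0-6 cols 1-7 z=3 -> covers; best now A (z=3)
  B: rows 5-6 cols 0-2 -> outside (col miss)
  C: rows 4-5 cols 7-9 z=5 -> covers; best now A (z=3)
Winner: A at z=3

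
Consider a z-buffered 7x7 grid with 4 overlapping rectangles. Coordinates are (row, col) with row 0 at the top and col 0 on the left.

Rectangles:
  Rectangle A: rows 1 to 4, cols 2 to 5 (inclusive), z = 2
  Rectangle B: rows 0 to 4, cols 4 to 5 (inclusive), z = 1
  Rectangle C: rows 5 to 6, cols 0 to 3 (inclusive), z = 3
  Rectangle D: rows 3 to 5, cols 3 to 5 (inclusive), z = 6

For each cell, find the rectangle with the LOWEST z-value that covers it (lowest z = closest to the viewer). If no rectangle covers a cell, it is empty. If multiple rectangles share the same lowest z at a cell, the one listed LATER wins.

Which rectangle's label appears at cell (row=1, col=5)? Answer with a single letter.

Check cell (1,5):
  A: rows 1-4 cols 2-5 z=2 -> covers; best now A (z=2)
  B: rows 0-4 cols 4-5 z=1 -> covers; best now B (z=1)
  C: rows 5-6 cols 0-3 -> outside (row miss)
  D: rows 3-5 cols 3-5 -> outside (row miss)
Winner: B at z=1

Answer: B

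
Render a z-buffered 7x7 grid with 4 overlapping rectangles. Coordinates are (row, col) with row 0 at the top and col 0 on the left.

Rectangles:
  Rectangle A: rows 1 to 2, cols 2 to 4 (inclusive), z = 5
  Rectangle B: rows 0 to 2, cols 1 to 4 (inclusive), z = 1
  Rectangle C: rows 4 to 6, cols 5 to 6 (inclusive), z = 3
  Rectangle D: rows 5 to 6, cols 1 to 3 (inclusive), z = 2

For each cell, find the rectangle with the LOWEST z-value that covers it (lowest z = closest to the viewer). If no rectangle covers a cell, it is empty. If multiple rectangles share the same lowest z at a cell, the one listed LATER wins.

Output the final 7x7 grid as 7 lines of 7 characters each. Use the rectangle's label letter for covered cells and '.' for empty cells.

.BBBB..
.BBBB..
.BBBB..
.......
.....CC
.DDD.CC
.DDD.CC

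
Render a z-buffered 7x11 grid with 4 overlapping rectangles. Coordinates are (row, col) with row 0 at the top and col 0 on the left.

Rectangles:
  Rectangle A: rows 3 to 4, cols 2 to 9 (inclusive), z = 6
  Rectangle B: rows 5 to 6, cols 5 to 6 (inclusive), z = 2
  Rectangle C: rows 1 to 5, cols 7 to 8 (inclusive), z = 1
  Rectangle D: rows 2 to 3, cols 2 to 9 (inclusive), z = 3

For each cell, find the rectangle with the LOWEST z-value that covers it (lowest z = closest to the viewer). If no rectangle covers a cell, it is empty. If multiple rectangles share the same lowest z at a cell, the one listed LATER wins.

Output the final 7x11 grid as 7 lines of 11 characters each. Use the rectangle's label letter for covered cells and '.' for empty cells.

...........
.......CC..
..DDDDDCCD.
..DDDDDCCD.
..AAAAACCA.
.....BBCC..
.....BB....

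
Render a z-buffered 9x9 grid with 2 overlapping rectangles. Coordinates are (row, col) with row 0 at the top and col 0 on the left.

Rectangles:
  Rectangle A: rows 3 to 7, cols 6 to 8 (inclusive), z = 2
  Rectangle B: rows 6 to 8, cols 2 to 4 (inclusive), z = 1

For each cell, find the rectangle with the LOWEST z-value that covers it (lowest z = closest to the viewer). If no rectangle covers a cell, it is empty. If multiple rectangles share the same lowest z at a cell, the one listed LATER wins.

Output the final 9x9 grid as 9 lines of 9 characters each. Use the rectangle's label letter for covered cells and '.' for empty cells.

.........
.........
.........
......AAA
......AAA
......AAA
..BBB.AAA
..BBB.AAA
..BBB....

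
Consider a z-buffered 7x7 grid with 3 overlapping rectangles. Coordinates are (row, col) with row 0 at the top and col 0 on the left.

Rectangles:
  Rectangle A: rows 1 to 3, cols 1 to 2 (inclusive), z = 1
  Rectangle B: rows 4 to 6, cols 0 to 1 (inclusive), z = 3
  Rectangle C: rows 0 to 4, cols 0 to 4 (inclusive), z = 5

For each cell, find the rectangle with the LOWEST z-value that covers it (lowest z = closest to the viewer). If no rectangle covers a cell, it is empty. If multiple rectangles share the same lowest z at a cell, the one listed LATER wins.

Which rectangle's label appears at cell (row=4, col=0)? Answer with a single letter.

Answer: B

Derivation:
Check cell (4,0):
  A: rows 1-3 cols 1-2 -> outside (row miss)
  B: rows 4-6 cols 0-1 z=3 -> covers; best now B (z=3)
  C: rows 0-4 cols 0-4 z=5 -> covers; best now B (z=3)
Winner: B at z=3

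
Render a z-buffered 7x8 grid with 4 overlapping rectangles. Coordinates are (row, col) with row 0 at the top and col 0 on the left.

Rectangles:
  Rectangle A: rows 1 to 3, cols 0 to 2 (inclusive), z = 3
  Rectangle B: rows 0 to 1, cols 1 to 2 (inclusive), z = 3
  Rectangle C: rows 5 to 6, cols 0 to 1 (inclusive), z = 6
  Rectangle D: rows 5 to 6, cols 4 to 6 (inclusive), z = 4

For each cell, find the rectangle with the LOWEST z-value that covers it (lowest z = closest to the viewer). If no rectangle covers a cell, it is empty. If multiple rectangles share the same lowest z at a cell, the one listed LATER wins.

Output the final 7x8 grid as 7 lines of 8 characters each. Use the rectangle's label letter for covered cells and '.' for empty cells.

.BB.....
ABB.....
AAA.....
AAA.....
........
CC..DDD.
CC..DDD.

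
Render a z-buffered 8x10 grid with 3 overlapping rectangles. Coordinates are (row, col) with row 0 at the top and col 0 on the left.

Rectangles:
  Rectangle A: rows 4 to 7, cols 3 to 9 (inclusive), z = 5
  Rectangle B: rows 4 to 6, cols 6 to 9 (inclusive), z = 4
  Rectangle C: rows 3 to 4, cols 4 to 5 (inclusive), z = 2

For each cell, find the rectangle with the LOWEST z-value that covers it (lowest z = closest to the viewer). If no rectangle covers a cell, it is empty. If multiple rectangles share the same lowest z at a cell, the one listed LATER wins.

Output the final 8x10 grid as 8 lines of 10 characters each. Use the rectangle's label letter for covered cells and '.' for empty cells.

..........
..........
..........
....CC....
...ACCBBBB
...AAABBBB
...AAABBBB
...AAAAAAA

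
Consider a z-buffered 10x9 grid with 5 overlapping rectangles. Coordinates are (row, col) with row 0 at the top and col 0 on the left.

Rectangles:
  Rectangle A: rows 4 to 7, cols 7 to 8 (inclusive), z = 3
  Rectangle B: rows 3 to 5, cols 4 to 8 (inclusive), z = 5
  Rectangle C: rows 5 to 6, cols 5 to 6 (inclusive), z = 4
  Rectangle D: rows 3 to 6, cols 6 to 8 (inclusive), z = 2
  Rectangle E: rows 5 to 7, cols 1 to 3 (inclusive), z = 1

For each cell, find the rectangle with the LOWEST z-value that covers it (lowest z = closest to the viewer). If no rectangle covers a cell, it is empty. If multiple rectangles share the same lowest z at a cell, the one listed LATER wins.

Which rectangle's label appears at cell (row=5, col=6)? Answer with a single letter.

Check cell (5,6):
  A: rows 4-7 cols 7-8 -> outside (col miss)
  B: rows 3-5 cols 4-8 z=5 -> covers; best now B (z=5)
  C: rows 5-6 cols 5-6 z=4 -> covers; best now C (z=4)
  D: rows 3-6 cols 6-8 z=2 -> covers; best now D (z=2)
  E: rows 5-7 cols 1-3 -> outside (col miss)
Winner: D at z=2

Answer: D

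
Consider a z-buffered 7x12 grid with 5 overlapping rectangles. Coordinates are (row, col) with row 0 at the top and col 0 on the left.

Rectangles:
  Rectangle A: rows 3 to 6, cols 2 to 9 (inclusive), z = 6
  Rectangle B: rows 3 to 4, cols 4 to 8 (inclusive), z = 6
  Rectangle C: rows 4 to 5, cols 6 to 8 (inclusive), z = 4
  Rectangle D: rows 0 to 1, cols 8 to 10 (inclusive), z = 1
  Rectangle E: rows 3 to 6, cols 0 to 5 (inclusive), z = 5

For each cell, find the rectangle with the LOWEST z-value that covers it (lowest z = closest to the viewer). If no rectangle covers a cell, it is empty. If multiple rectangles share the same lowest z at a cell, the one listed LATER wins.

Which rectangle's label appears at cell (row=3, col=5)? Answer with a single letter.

Check cell (3,5):
  A: rows 3-6 cols 2-9 z=6 -> covers; best now A (z=6)
  B: rows 3-4 cols 4-8 z=6 -> covers; best now B (z=6)
  C: rows 4-5 cols 6-8 -> outside (row miss)
  D: rows 0-1 cols 8-10 -> outside (row miss)
  E: rows 3-6 cols 0-5 z=5 -> covers; best now E (z=5)
Winner: E at z=5

Answer: E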